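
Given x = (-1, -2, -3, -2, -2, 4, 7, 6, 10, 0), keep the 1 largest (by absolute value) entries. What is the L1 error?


Sorted |x_i| descending: [10, 7, 6, 4, 3, 2, 2, 2, 1, 0]
Keep top 1: [10]
Tail entries: [7, 6, 4, 3, 2, 2, 2, 1, 0]
L1 error = sum of tail = 27.

27


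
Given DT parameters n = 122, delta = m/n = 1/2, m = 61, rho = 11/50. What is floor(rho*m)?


m = 1/2*122 = 61.
rho = 11/50.
rho*m = 11/50*61 = 13.42.
k = floor(13.42) = 13.

13


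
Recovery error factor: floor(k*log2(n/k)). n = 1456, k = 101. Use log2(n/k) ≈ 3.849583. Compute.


log2(n/k) = log2(1456/101) ≈ 3.849583.
k*log2(n/k) ≈ 101*3.849583 = 388.807883.
floor(388.807883) = 388.

388


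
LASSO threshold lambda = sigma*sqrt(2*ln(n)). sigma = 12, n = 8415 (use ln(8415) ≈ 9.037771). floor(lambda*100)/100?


ln(8415) ≈ 9.037771.
2*ln(n) ≈ 18.075542.
sqrt(2*ln(n)) ≈ sqrt(18.075542) ≈ 4.251534.
lambda ≈ 12*4.251534 = 51.018408.
floor(lambda*100)/100 = 51.01.

51.01


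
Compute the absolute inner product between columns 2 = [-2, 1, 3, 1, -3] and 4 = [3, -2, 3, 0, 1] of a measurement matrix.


Inner product: -2*3 + 1*-2 + 3*3 + 1*0 + -3*1
Products: [-6, -2, 9, 0, -3]
Sum = -2.
|dot| = 2.

2


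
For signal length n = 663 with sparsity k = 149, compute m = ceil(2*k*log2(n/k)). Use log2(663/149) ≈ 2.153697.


log2(n/k) = log2(663/149) ≈ 2.153697.
2*k*log2(n/k) ≈ 2*149*2.153697 = 641.801706.
m = ceil(641.801706) = 642.

642


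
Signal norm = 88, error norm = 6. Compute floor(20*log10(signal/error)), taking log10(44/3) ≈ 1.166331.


||x||/||e|| = 88/6 = 44/3.
log10(44/3) ≈ 1.166331.
20*log10(||x||/||e||) ≈ 20*1.166331 = 23.32662.
floor(23.32662) = 23.

23


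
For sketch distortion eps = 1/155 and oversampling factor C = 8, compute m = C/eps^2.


1/eps = 155.
(1/eps)^2 = 24025.
m = 8*24025 = 192200.

192200


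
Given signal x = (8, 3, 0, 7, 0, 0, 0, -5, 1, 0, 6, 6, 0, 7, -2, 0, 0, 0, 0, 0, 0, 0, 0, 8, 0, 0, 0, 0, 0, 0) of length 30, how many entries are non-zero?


Non-zero positions: [0, 1, 3, 7, 8, 10, 11, 13, 14, 23].
Sparsity = 10.

10


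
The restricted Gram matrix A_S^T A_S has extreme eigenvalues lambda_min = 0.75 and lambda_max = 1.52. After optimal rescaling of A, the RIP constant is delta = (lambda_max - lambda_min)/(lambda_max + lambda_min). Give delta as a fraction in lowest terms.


lambda_max - lambda_min = 1.52 - 0.75 = 0.77.
lambda_max + lambda_min = 1.52 + 0.75 = 2.27.
delta = 0.77/2.27 = 77/227.

77/227


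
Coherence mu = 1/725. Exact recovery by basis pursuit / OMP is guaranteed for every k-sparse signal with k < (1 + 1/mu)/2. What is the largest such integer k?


1/mu = 725.
1 + 1/mu = 726.
(1 + 1/mu)/2 = 363 is an integer and the inequality is strict, so k_max = 363 - 1 = 362.

362


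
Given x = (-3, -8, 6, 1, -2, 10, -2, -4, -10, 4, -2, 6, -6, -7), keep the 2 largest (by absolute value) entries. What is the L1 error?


Sorted |x_i| descending: [10, 10, 8, 7, 6, 6, 6, 4, 4, 3, 2, 2, 2, 1]
Keep top 2: [10, 10]
Tail entries: [8, 7, 6, 6, 6, 4, 4, 3, 2, 2, 2, 1]
L1 error = sum of tail = 51.

51


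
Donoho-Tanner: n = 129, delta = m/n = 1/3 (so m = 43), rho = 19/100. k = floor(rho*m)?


m = 1/3*129 = 43.
rho = 19/100.
rho*m = 19/100*43 = 8.17.
k = floor(8.17) = 8.

8


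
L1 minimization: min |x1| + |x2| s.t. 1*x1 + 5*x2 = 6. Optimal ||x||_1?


Axis intercepts:
  x1 = 6, x2 = 0: L1 = 6
  x1 = 0, x2 = 6/5: L1 = 6/5
x* = (0, 6/5)
||x*||_1 = 6/5.

6/5


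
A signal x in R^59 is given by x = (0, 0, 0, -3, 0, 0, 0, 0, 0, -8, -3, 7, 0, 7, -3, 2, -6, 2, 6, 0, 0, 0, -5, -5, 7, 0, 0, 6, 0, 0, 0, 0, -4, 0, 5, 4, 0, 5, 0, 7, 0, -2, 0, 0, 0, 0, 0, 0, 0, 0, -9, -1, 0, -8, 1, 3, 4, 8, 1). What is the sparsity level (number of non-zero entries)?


Non-zero positions: [3, 9, 10, 11, 13, 14, 15, 16, 17, 18, 22, 23, 24, 27, 32, 34, 35, 37, 39, 41, 50, 51, 53, 54, 55, 56, 57, 58].
Sparsity = 28.

28


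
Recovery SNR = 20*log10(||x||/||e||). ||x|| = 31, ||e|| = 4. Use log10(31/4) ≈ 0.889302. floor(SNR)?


||x||/||e|| = 31/4.
log10(31/4) ≈ 0.889302.
20*log10(||x||/||e||) ≈ 20*0.889302 = 17.78604.
floor(17.78604) = 17.

17


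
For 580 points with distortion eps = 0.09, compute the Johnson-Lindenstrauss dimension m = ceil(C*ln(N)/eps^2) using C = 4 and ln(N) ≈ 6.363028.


ln(580) ≈ 6.363028.
eps^2 = 0.09^2 = 0.0081.
C*ln(N)/eps^2 ≈ 4*6.363028/0.0081 ≈ 3142.236.
m = ceil(3142.236) = 3143.

3143


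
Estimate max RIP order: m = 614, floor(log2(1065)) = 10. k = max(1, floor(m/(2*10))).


floor(log2(1065)) = 10.
2*10 = 20.
m/(2*floor(log2(n))) = 614/20 ≈ 30.7.
floor = 30.
k = max(1, 30) = 30.

30


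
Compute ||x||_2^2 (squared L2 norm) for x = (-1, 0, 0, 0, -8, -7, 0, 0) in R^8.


Non-zero entries: [(0, -1), (4, -8), (5, -7)]
Squares: [1, 64, 49]
||x||_2^2 = sum = 114.

114


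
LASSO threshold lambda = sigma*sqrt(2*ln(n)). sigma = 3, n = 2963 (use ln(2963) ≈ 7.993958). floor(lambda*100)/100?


ln(2963) ≈ 7.993958.
2*ln(n) ≈ 15.987916.
sqrt(2*ln(n)) ≈ sqrt(15.987916) ≈ 3.998489.
lambda ≈ 3*3.998489 = 11.995467.
floor(lambda*100)/100 = 11.99.

11.99


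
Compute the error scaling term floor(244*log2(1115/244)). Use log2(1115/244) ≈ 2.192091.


log2(n/k) = log2(1115/244) ≈ 2.192091.
k*log2(n/k) ≈ 244*2.192091 = 534.870204.
floor(534.870204) = 534.

534


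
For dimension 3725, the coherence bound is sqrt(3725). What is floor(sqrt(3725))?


61^2 = 3721 <= 3725 < 3844 = 62^2, so 61 <= sqrt(3725) < 62.
floor(sqrt(3725)) = 61.

61


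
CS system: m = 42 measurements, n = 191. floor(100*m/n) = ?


100*m/n = 100*42/191 ≈ 21.9895.
floor = 21.

21


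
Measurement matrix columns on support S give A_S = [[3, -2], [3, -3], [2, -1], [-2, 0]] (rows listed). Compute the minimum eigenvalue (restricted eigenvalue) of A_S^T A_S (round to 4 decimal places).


A_S^T A_S = [[26, -17], [-17, 14]].
trace = 40.
det = 75.
disc = trace^2 - 4*det = 1600 - 4*75 = 1300.
sqrt(1300) ≈ 36.055513.
lam_min = (40 - sqrt(1300))/2 ≈ (40 - 36.055513)/2 = 1.9722435 ≈ 1.9722.

1.9722


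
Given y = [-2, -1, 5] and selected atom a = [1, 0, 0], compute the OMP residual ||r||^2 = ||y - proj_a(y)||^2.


a^T a = 1.
a^T y = -2.
coeff = -2/1 = -2.
||r||^2 = 26.

26


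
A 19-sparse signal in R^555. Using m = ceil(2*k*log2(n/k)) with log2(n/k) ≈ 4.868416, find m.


log2(n/k) = log2(555/19) ≈ 4.868416.
2*k*log2(n/k) ≈ 2*19*4.868416 = 184.999808.
m = ceil(184.999808) = 185.

185


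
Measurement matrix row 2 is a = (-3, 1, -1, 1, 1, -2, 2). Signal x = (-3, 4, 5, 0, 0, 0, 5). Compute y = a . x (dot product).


Non-zero terms: ['-3*-3', '1*4', '-1*5', '2*5']
Products: [9, 4, -5, 10]
y = sum = 18.

18


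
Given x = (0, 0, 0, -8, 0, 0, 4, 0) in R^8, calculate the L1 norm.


Non-zero entries: [(3, -8), (6, 4)]
Absolute values: [8, 4]
||x||_1 = sum = 12.

12


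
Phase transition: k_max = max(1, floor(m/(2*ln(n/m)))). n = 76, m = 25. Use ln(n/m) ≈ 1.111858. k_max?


n/m = 76/25.
ln(n/m) ≈ 1.111858.
2*ln(n/m) ≈ 2.223716.
m/(2*ln(n/m)) ≈ 25/2.223716 ≈ 11.2424.
floor = 11.
k_max = max(1, 11) = 11.

11


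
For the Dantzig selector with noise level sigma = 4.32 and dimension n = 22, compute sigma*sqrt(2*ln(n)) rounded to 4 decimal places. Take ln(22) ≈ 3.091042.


ln(22) ≈ 3.091042.
2*ln(n) ≈ 6.182084.
sqrt(2*ln(n)) ≈ sqrt(6.182084) ≈ 2.48638.
threshold ≈ 4.32*2.48638 = 10.7411616 ≈ 10.7412.

10.7412


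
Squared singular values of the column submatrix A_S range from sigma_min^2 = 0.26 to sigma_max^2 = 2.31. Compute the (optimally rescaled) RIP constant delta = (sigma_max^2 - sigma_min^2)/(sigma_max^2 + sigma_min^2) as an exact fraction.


lambda_max - lambda_min = 2.31 - 0.26 = 2.05.
lambda_max + lambda_min = 2.31 + 0.26 = 2.57.
delta = 2.05/2.57 = 205/257.

205/257


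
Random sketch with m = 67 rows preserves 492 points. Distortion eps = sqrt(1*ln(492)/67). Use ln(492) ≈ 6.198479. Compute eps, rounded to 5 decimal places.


ln(492) ≈ 6.198479.
1*ln(N)/m ≈ 1*6.198479/67 ≈ 0.09251461.
eps = sqrt(0.09251461) ≈ 0.3041621 ≈ 0.30416.

0.30416


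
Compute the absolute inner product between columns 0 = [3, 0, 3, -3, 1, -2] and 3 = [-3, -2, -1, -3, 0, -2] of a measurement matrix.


Inner product: 3*-3 + 0*-2 + 3*-1 + -3*-3 + 1*0 + -2*-2
Products: [-9, 0, -3, 9, 0, 4]
Sum = 1.
|dot| = 1.

1


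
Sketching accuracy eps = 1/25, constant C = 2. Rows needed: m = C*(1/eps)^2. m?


1/eps = 25.
(1/eps)^2 = 625.
m = 2*625 = 1250.

1250


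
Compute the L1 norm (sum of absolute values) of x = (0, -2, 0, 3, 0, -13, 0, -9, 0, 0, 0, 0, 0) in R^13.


Non-zero entries: [(1, -2), (3, 3), (5, -13), (7, -9)]
Absolute values: [2, 3, 13, 9]
||x||_1 = sum = 27.

27


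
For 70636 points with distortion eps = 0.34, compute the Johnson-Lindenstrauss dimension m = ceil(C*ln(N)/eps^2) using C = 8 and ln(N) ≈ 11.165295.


ln(70636) ≈ 11.165295.
eps^2 = 0.34^2 = 0.1156.
C*ln(N)/eps^2 ≈ 8*11.165295/0.1156 ≈ 772.6848.
m = ceil(772.6848) = 773.

773


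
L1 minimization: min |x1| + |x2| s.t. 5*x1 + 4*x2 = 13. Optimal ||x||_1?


Axis intercepts:
  x1 = 13/5, x2 = 0: L1 = 13/5
  x1 = 0, x2 = 13/4: L1 = 13/4
x* = (13/5, 0)
||x*||_1 = 13/5.

13/5


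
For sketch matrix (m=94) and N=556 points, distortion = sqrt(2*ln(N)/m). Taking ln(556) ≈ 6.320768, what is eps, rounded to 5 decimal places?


ln(556) ≈ 6.320768.
2*ln(N)/m ≈ 2*6.320768/94 ≈ 0.13448443.
eps = sqrt(0.13448443) ≈ 0.3667212 ≈ 0.36672.

0.36672


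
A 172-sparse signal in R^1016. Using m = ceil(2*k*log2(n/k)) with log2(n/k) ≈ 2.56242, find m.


log2(n/k) = log2(1016/172) ≈ 2.56242.
2*k*log2(n/k) ≈ 2*172*2.56242 = 881.47248.
m = ceil(881.47248) = 882.

882


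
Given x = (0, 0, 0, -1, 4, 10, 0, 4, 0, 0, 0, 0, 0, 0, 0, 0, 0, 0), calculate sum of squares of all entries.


Non-zero entries: [(3, -1), (4, 4), (5, 10), (7, 4)]
Squares: [1, 16, 100, 16]
||x||_2^2 = sum = 133.

133


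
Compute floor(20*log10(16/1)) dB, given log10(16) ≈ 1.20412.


||x||/||e|| = 16/1 = 16.
log10(16) ≈ 1.20412.
20*log10(||x||/||e||) ≈ 20*1.20412 = 24.0824.
floor(24.0824) = 24.

24


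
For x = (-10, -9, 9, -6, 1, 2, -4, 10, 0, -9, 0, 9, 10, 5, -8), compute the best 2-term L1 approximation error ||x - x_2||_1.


Sorted |x_i| descending: [10, 10, 10, 9, 9, 9, 9, 8, 6, 5, 4, 2, 1, 0, 0]
Keep top 2: [10, 10]
Tail entries: [10, 9, 9, 9, 9, 8, 6, 5, 4, 2, 1, 0, 0]
L1 error = sum of tail = 72.

72


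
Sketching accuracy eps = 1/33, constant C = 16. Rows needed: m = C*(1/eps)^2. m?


1/eps = 33.
(1/eps)^2 = 1089.
m = 16*1089 = 17424.

17424


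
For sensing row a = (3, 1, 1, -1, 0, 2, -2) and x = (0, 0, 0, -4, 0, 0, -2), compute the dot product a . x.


Non-zero terms: ['-1*-4', '-2*-2']
Products: [4, 4]
y = sum = 8.

8


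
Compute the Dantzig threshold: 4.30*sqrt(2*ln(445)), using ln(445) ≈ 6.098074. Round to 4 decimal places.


ln(445) ≈ 6.098074.
2*ln(n) ≈ 12.196148.
sqrt(2*ln(n)) ≈ sqrt(12.196148) ≈ 3.492298.
threshold ≈ 4.30*3.492298 = 15.0168814 ≈ 15.0169.

15.0169


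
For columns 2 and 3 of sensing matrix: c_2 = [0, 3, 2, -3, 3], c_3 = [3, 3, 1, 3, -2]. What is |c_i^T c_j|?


Inner product: 0*3 + 3*3 + 2*1 + -3*3 + 3*-2
Products: [0, 9, 2, -9, -6]
Sum = -4.
|dot| = 4.

4


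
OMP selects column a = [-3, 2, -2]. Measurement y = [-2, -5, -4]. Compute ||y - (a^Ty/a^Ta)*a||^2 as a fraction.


a^T a = 17.
a^T y = 4.
coeff = 4/17 = 4/17.
||r||^2 = 749/17.

749/17


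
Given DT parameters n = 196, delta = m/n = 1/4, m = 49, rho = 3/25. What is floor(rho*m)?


m = 1/4*196 = 49.
rho = 3/25.
rho*m = 3/25*49 = 5.88.
k = floor(5.88) = 5.

5


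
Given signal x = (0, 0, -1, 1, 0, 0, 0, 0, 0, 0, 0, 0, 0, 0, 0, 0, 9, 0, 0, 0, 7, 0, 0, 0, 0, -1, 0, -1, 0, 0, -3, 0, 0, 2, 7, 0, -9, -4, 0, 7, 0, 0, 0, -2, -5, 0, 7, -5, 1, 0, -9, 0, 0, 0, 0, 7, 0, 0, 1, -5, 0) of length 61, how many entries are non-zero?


Non-zero positions: [2, 3, 16, 20, 25, 27, 30, 33, 34, 36, 37, 39, 43, 44, 46, 47, 48, 50, 55, 58, 59].
Sparsity = 21.

21


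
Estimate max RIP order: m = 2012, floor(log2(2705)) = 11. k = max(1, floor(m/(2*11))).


floor(log2(2705)) = 11.
2*11 = 22.
m/(2*floor(log2(n))) = 2012/22 ≈ 91.4545.
floor = 91.
k = max(1, 91) = 91.

91


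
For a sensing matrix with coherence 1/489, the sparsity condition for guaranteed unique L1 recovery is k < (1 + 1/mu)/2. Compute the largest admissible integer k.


1/mu = 489.
1 + 1/mu = 490.
(1 + 1/mu)/2 = 245 is an integer and the inequality is strict, so k_max = 245 - 1 = 244.

244


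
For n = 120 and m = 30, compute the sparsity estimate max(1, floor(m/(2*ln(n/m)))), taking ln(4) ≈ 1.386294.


n/m = 120/30 = 4.
ln(n/m) ≈ 1.386294.
2*ln(n/m) ≈ 2.772588.
m/(2*ln(n/m)) ≈ 30/2.772588 ≈ 10.8202.
floor = 10.
k_max = max(1, 10) = 10.

10


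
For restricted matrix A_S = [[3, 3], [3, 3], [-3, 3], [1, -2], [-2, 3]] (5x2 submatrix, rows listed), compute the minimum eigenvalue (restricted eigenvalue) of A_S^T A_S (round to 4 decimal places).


A_S^T A_S = [[32, 1], [1, 40]].
trace = 72.
det = 1279.
disc = trace^2 - 4*det = 5184 - 4*1279 = 68.
sqrt(68) ≈ 8.246211.
lam_min = (72 - sqrt(68))/2 ≈ (72 - 8.246211)/2 = 31.8768945 ≈ 31.8769.

31.8769


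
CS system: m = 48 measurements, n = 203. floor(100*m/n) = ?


100*m/n = 100*48/203 ≈ 23.6453.
floor = 23.

23


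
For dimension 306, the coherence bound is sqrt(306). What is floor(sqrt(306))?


17^2 = 289 <= 306 < 324 = 18^2, so 17 <= sqrt(306) < 18.
floor(sqrt(306)) = 17.

17


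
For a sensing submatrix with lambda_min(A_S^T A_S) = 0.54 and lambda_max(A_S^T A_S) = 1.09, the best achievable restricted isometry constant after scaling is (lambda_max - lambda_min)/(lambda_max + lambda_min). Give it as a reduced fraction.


lambda_max - lambda_min = 1.09 - 0.54 = 0.55.
lambda_max + lambda_min = 1.09 + 0.54 = 1.63.
delta = 0.55/1.63 = 55/163.

55/163


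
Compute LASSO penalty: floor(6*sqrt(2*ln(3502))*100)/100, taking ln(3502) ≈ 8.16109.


ln(3502) ≈ 8.16109.
2*ln(n) ≈ 16.32218.
sqrt(2*ln(n)) ≈ sqrt(16.32218) ≈ 4.040072.
lambda ≈ 6*4.040072 = 24.240432.
floor(lambda*100)/100 = 24.24.

24.24


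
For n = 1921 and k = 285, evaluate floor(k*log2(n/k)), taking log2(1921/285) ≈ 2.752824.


log2(n/k) = log2(1921/285) ≈ 2.752824.
k*log2(n/k) ≈ 285*2.752824 = 784.55484.
floor(784.55484) = 784.

784


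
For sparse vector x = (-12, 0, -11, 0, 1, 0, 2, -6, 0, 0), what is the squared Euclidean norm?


Non-zero entries: [(0, -12), (2, -11), (4, 1), (6, 2), (7, -6)]
Squares: [144, 121, 1, 4, 36]
||x||_2^2 = sum = 306.

306


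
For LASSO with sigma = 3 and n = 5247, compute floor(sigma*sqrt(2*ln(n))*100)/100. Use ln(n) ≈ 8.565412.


ln(5247) ≈ 8.565412.
2*ln(n) ≈ 17.130824.
sqrt(2*ln(n)) ≈ sqrt(17.130824) ≈ 4.13894.
lambda ≈ 3*4.13894 = 12.41682.
floor(lambda*100)/100 = 12.41.

12.41


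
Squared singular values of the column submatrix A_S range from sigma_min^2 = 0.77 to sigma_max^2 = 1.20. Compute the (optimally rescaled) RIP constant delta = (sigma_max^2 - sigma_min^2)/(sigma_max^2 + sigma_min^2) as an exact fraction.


lambda_max - lambda_min = 1.20 - 0.77 = 0.43.
lambda_max + lambda_min = 1.20 + 0.77 = 1.97.
delta = 0.43/1.97 = 43/197.

43/197


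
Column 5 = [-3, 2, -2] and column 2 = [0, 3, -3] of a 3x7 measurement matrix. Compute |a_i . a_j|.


Inner product: -3*0 + 2*3 + -2*-3
Products: [0, 6, 6]
Sum = 12.
|dot| = 12.

12


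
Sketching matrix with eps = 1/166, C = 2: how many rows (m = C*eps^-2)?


1/eps = 166.
(1/eps)^2 = 27556.
m = 2*27556 = 55112.

55112


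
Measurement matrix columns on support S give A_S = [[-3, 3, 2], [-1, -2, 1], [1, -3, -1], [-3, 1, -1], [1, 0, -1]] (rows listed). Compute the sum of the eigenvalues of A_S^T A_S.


Sum of eigenvalues of A_S^T A_S = trace(A_S^T A_S) = sum of squared column norms of A_S.
A_S^T A_S diagonal: [21, 23, 8].
trace = 21 + 23 + 8 = 52.

52


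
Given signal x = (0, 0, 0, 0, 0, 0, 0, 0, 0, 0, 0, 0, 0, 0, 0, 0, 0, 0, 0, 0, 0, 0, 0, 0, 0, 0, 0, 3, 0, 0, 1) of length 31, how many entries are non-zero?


Non-zero positions: [27, 30].
Sparsity = 2.

2


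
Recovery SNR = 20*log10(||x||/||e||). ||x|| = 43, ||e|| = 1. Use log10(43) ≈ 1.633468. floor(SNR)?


||x||/||e|| = 43/1 = 43.
log10(43) ≈ 1.633468.
20*log10(||x||/||e||) ≈ 20*1.633468 = 32.66936.
floor(32.66936) = 32.

32


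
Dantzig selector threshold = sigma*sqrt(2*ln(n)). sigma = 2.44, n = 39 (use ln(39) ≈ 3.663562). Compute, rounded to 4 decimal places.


ln(39) ≈ 3.663562.
2*ln(n) ≈ 7.327124.
sqrt(2*ln(n)) ≈ sqrt(7.327124) ≈ 2.706866.
threshold ≈ 2.44*2.706866 = 6.60475304 ≈ 6.6048.

6.6048


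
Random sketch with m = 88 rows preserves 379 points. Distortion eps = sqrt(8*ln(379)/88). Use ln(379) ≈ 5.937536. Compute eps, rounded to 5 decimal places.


ln(379) ≈ 5.937536.
8*ln(N)/m ≈ 8*5.937536/88 ≈ 0.539776.
eps = sqrt(0.539776) ≈ 0.7346945 ≈ 0.73469.

0.73469


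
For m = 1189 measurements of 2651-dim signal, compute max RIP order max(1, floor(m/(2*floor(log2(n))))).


floor(log2(2651)) = 11.
2*11 = 22.
m/(2*floor(log2(n))) = 1189/22 ≈ 54.0455.
floor = 54.
k = max(1, 54) = 54.

54


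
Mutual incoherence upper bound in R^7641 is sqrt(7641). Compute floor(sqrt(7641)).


87^2 = 7569 <= 7641 < 7744 = 88^2, so 87 <= sqrt(7641) < 88.
floor(sqrt(7641)) = 87.

87


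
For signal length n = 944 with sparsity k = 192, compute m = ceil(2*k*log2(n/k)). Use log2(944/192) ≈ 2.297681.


log2(n/k) = log2(944/192) ≈ 2.297681.
2*k*log2(n/k) ≈ 2*192*2.297681 = 882.309504.
m = ceil(882.309504) = 883.

883


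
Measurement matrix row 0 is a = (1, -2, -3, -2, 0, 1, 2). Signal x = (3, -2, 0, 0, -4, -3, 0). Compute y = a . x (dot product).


Non-zero terms: ['1*3', '-2*-2', '0*-4', '1*-3']
Products: [3, 4, 0, -3]
y = sum = 4.

4


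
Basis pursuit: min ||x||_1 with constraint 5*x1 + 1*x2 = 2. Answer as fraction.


Axis intercepts:
  x1 = 2/5, x2 = 0: L1 = 2/5
  x1 = 0, x2 = 2: L1 = 2
x* = (2/5, 0)
||x*||_1 = 2/5.

2/5


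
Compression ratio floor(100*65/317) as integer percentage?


100*m/n = 100*65/317 ≈ 20.5047.
floor = 20.

20


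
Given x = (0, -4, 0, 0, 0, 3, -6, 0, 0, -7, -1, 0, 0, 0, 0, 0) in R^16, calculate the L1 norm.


Non-zero entries: [(1, -4), (5, 3), (6, -6), (9, -7), (10, -1)]
Absolute values: [4, 3, 6, 7, 1]
||x||_1 = sum = 21.

21


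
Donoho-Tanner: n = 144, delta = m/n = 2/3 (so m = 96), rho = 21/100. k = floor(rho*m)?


m = 2/3*144 = 96.
rho = 21/100.
rho*m = 21/100*96 = 20.16.
k = floor(20.16) = 20.

20


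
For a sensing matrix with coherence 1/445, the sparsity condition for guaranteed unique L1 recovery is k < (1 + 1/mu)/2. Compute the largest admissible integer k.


1/mu = 445.
1 + 1/mu = 446.
(1 + 1/mu)/2 = 223 is an integer and the inequality is strict, so k_max = 223 - 1 = 222.

222


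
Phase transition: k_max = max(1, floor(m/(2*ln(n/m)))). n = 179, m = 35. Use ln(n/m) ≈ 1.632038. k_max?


n/m = 179/35.
ln(n/m) ≈ 1.632038.
2*ln(n/m) ≈ 3.264076.
m/(2*ln(n/m)) ≈ 35/3.264076 ≈ 10.7228.
floor = 10.
k_max = max(1, 10) = 10.

10


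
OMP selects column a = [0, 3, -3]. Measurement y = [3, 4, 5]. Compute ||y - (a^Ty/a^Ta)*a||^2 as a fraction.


a^T a = 18.
a^T y = -3.
coeff = -3/18 = -1/6.
||r||^2 = 99/2.

99/2


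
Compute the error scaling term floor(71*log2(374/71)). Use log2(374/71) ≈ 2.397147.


log2(n/k) = log2(374/71) ≈ 2.397147.
k*log2(n/k) ≈ 71*2.397147 = 170.197437.
floor(170.197437) = 170.

170


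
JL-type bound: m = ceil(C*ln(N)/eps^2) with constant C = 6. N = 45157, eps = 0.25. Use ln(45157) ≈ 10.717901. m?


ln(45157) ≈ 10.717901.
eps^2 = 0.25^2 = 0.0625.
C*ln(N)/eps^2 ≈ 6*10.717901/0.0625 ≈ 1028.9185.
m = ceil(1028.9185) = 1029.

1029


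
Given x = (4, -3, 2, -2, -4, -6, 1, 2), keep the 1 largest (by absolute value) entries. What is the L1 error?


Sorted |x_i| descending: [6, 4, 4, 3, 2, 2, 2, 1]
Keep top 1: [6]
Tail entries: [4, 4, 3, 2, 2, 2, 1]
L1 error = sum of tail = 18.

18


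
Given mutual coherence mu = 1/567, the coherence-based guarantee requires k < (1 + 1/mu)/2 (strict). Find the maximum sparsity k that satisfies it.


1/mu = 567.
1 + 1/mu = 568.
(1 + 1/mu)/2 = 284 is an integer and the inequality is strict, so k_max = 284 - 1 = 283.

283


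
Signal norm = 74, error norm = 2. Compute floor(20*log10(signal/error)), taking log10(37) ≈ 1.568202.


||x||/||e|| = 74/2 = 37.
log10(37) ≈ 1.568202.
20*log10(||x||/||e||) ≈ 20*1.568202 = 31.36404.
floor(31.36404) = 31.

31


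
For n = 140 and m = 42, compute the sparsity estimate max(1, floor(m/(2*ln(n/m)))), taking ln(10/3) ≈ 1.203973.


n/m = 140/42 = 10/3.
ln(n/m) ≈ 1.203973.
2*ln(n/m) ≈ 2.407946.
m/(2*ln(n/m)) ≈ 42/2.407946 ≈ 17.4423.
floor = 17.
k_max = max(1, 17) = 17.

17


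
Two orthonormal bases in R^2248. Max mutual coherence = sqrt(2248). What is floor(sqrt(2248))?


47^2 = 2209 <= 2248 < 2304 = 48^2, so 47 <= sqrt(2248) < 48.
floor(sqrt(2248)) = 47.

47


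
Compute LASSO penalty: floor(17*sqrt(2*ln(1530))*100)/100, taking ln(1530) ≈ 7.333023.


ln(1530) ≈ 7.333023.
2*ln(n) ≈ 14.666046.
sqrt(2*ln(n)) ≈ sqrt(14.666046) ≈ 3.829627.
lambda ≈ 17*3.829627 = 65.103659.
floor(lambda*100)/100 = 65.10.

65.10


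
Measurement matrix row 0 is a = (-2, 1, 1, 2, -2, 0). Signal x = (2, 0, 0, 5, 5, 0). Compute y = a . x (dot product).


Non-zero terms: ['-2*2', '2*5', '-2*5']
Products: [-4, 10, -10]
y = sum = -4.

-4


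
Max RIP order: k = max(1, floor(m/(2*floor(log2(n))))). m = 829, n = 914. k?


floor(log2(914)) = 9.
2*9 = 18.
m/(2*floor(log2(n))) = 829/18 ≈ 46.0556.
floor = 46.
k = max(1, 46) = 46.

46


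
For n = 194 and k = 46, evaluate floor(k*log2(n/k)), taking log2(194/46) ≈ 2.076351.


log2(n/k) = log2(194/46) ≈ 2.076351.
k*log2(n/k) ≈ 46*2.076351 = 95.512146.
floor(95.512146) = 95.

95


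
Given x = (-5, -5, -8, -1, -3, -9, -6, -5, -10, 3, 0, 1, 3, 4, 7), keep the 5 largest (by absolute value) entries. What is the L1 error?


Sorted |x_i| descending: [10, 9, 8, 7, 6, 5, 5, 5, 4, 3, 3, 3, 1, 1, 0]
Keep top 5: [10, 9, 8, 7, 6]
Tail entries: [5, 5, 5, 4, 3, 3, 3, 1, 1, 0]
L1 error = sum of tail = 30.

30


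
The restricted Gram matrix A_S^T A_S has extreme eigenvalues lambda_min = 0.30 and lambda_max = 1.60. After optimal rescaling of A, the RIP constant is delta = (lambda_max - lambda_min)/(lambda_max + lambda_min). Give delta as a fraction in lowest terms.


lambda_max - lambda_min = 1.60 - 0.30 = 1.30.
lambda_max + lambda_min = 1.60 + 0.30 = 1.90.
delta = 1.30/1.90 = 130/190 = 13/19.

13/19


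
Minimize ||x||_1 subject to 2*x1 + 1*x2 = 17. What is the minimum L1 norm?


Axis intercepts:
  x1 = 17/2, x2 = 0: L1 = 17/2
  x1 = 0, x2 = 17: L1 = 17
x* = (17/2, 0)
||x*||_1 = 17/2.

17/2


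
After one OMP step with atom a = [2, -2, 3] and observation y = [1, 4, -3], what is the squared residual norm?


a^T a = 17.
a^T y = -15.
coeff = -15/17 = -15/17.
||r||^2 = 217/17.

217/17


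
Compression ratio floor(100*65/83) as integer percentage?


100*m/n = 100*65/83 ≈ 78.3133.
floor = 78.

78


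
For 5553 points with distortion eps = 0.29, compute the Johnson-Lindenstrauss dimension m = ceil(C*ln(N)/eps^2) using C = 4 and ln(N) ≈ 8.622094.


ln(5553) ≈ 8.622094.
eps^2 = 0.29^2 = 0.0841.
C*ln(N)/eps^2 ≈ 4*8.622094/0.0841 ≈ 410.0877.
m = ceil(410.0877) = 411.

411


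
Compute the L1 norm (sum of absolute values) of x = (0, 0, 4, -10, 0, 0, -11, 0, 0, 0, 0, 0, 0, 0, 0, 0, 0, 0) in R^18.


Non-zero entries: [(2, 4), (3, -10), (6, -11)]
Absolute values: [4, 10, 11]
||x||_1 = sum = 25.

25


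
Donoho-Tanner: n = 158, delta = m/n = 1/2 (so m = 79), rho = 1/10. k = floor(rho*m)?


m = 1/2*158 = 79.
rho = 1/10.
rho*m = 1/10*79 = 7.9.
k = floor(7.9) = 7.

7


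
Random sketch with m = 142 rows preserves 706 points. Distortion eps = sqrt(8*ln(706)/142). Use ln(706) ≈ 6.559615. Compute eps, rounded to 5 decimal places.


ln(706) ≈ 6.559615.
8*ln(N)/m ≈ 8*6.559615/142 ≈ 0.36955577.
eps = sqrt(0.36955577) ≈ 0.607911 ≈ 0.60791.

0.60791


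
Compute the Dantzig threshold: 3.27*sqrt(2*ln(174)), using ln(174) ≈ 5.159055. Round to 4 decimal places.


ln(174) ≈ 5.159055.
2*ln(n) ≈ 10.31811.
sqrt(2*ln(n)) ≈ sqrt(10.31811) ≈ 3.212182.
threshold ≈ 3.27*3.212182 = 10.50383514 ≈ 10.5038.

10.5038


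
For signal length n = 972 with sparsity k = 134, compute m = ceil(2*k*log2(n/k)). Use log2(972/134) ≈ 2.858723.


log2(n/k) = log2(972/134) ≈ 2.858723.
2*k*log2(n/k) ≈ 2*134*2.858723 = 766.137764.
m = ceil(766.137764) = 767.

767


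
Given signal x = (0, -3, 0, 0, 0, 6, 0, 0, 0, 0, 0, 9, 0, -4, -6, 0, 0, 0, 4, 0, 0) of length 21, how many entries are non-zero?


Non-zero positions: [1, 5, 11, 13, 14, 18].
Sparsity = 6.

6


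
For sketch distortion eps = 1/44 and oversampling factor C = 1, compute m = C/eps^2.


1/eps = 44.
(1/eps)^2 = 1936.
m = 1*1936 = 1936.

1936


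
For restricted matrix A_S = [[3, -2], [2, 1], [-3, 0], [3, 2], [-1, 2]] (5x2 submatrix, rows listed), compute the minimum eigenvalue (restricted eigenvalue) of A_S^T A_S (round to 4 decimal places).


A_S^T A_S = [[32, 0], [0, 13]].
trace = 45.
det = 416.
disc = trace^2 - 4*det = 2025 - 4*416 = 361.
sqrt(361) = 19.
lam_min = (45 - 19)/2 = 13 = 13.0000.

13.0000


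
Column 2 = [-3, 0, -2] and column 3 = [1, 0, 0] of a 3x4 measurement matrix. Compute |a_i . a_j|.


Inner product: -3*1 + 0*0 + -2*0
Products: [-3, 0, 0]
Sum = -3.
|dot| = 3.

3


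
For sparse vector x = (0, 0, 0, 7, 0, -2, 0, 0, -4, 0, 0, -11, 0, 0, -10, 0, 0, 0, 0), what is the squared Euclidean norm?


Non-zero entries: [(3, 7), (5, -2), (8, -4), (11, -11), (14, -10)]
Squares: [49, 4, 16, 121, 100]
||x||_2^2 = sum = 290.

290


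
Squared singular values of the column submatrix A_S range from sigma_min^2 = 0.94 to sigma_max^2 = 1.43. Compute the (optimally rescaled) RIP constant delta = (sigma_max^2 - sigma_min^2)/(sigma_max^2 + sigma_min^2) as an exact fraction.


lambda_max - lambda_min = 1.43 - 0.94 = 0.49.
lambda_max + lambda_min = 1.43 + 0.94 = 2.37.
delta = 0.49/2.37 = 49/237.

49/237


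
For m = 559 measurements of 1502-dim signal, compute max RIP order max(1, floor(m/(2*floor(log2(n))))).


floor(log2(1502)) = 10.
2*10 = 20.
m/(2*floor(log2(n))) = 559/20 ≈ 27.95.
floor = 27.
k = max(1, 27) = 27.

27


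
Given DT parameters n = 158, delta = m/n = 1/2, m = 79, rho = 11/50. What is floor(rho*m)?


m = 1/2*158 = 79.
rho = 11/50.
rho*m = 11/50*79 = 17.38.
k = floor(17.38) = 17.

17


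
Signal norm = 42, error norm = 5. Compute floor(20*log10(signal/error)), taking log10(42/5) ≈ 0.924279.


||x||/||e|| = 42/5.
log10(42/5) ≈ 0.924279.
20*log10(||x||/||e||) ≈ 20*0.924279 = 18.48558.
floor(18.48558) = 18.

18


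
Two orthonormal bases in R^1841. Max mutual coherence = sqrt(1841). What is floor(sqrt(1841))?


42^2 = 1764 <= 1841 < 1849 = 43^2, so 42 <= sqrt(1841) < 43.
floor(sqrt(1841)) = 42.

42


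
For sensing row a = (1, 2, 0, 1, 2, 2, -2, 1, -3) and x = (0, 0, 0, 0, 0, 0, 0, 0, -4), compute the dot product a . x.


Non-zero terms: ['-3*-4']
Products: [12]
y = sum = 12.

12


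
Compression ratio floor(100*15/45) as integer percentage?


100*m/n = 100*15/45 ≈ 33.3333.
floor = 33.

33


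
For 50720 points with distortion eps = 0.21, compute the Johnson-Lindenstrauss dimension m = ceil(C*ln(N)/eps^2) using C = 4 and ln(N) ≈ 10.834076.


ln(50720) ≈ 10.834076.
eps^2 = 0.21^2 = 0.0441.
C*ln(N)/eps^2 ≈ 4*10.834076/0.0441 ≈ 982.6826.
m = ceil(982.6826) = 983.

983


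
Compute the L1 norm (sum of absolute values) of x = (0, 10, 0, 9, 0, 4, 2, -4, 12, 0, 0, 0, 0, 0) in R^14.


Non-zero entries: [(1, 10), (3, 9), (5, 4), (6, 2), (7, -4), (8, 12)]
Absolute values: [10, 9, 4, 2, 4, 12]
||x||_1 = sum = 41.

41


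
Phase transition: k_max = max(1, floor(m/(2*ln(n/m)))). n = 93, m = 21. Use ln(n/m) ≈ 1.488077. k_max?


n/m = 93/21 = 31/7.
ln(n/m) ≈ 1.488077.
2*ln(n/m) ≈ 2.976154.
m/(2*ln(n/m)) ≈ 21/2.976154 ≈ 7.0561.
floor = 7.
k_max = max(1, 7) = 7.

7


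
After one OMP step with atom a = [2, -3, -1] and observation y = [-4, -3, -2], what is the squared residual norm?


a^T a = 14.
a^T y = 3.
coeff = 3/14 = 3/14.
||r||^2 = 397/14.

397/14


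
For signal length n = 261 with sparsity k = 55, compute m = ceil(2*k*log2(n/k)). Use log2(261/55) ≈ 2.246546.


log2(n/k) = log2(261/55) ≈ 2.246546.
2*k*log2(n/k) ≈ 2*55*2.246546 = 247.12006.
m = ceil(247.12006) = 248.

248


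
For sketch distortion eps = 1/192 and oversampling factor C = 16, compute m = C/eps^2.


1/eps = 192.
(1/eps)^2 = 36864.
m = 16*36864 = 589824.

589824


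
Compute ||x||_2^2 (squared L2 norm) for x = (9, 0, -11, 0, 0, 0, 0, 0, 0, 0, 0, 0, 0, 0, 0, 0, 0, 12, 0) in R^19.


Non-zero entries: [(0, 9), (2, -11), (17, 12)]
Squares: [81, 121, 144]
||x||_2^2 = sum = 346.

346


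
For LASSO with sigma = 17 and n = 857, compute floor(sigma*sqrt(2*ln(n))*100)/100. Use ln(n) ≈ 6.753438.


ln(857) ≈ 6.753438.
2*ln(n) ≈ 13.506876.
sqrt(2*ln(n)) ≈ sqrt(13.506876) ≈ 3.67517.
lambda ≈ 17*3.67517 = 62.47789.
floor(lambda*100)/100 = 62.47.

62.47


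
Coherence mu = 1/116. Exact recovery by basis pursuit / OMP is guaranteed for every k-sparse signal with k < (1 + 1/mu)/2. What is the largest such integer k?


1/mu = 116.
1 + 1/mu = 117.
(1 + 1/mu)/2 = 58.5 is not an integer, so k_max = floor(58.5) = 58.

58


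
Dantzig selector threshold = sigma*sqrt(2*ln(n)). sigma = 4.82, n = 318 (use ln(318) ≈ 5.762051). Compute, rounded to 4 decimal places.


ln(318) ≈ 5.762051.
2*ln(n) ≈ 11.524102.
sqrt(2*ln(n)) ≈ sqrt(11.524102) ≈ 3.394717.
threshold ≈ 4.82*3.394717 = 16.36253594 ≈ 16.3625.

16.3625


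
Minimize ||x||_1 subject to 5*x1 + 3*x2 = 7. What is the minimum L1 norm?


Axis intercepts:
  x1 = 7/5, x2 = 0: L1 = 7/5
  x1 = 0, x2 = 7/3: L1 = 7/3
x* = (7/5, 0)
||x*||_1 = 7/5.

7/5


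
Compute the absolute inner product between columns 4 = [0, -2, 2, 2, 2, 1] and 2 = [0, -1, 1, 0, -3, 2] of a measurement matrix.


Inner product: 0*0 + -2*-1 + 2*1 + 2*0 + 2*-3 + 1*2
Products: [0, 2, 2, 0, -6, 2]
Sum = 0.
|dot| = 0.

0


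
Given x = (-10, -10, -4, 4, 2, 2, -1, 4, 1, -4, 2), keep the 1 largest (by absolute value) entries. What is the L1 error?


Sorted |x_i| descending: [10, 10, 4, 4, 4, 4, 2, 2, 2, 1, 1]
Keep top 1: [10]
Tail entries: [10, 4, 4, 4, 4, 2, 2, 2, 1, 1]
L1 error = sum of tail = 34.

34


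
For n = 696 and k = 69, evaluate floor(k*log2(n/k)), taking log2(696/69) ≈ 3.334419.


log2(n/k) = log2(696/69) ≈ 3.334419.
k*log2(n/k) ≈ 69*3.334419 = 230.074911.
floor(230.074911) = 230.

230


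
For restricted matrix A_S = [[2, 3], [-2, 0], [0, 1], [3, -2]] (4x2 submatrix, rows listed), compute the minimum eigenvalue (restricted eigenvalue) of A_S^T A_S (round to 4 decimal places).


A_S^T A_S = [[17, 0], [0, 14]].
trace = 31.
det = 238.
disc = trace^2 - 4*det = 961 - 4*238 = 9.
sqrt(9) = 3.
lam_min = (31 - 3)/2 = 14 = 14.0000.

14.0000


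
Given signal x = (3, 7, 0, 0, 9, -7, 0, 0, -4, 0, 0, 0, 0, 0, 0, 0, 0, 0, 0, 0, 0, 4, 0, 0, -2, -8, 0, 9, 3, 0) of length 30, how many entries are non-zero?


Non-zero positions: [0, 1, 4, 5, 8, 21, 24, 25, 27, 28].
Sparsity = 10.

10


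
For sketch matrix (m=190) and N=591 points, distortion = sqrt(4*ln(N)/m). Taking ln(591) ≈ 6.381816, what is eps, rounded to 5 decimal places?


ln(591) ≈ 6.381816.
4*ln(N)/m ≈ 4*6.381816/190 ≈ 0.13435402.
eps = sqrt(0.13435402) ≈ 0.3665433 ≈ 0.36654.

0.36654


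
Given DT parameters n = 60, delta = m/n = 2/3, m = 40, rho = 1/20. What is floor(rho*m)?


m = 2/3*60 = 40.
rho = 1/20.
rho*m = 1/20*40 = 2.
k = floor(2) = 2.

2


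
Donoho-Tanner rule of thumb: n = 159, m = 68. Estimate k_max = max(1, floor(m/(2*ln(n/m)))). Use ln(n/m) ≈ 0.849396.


n/m = 159/68.
ln(n/m) ≈ 0.849396.
2*ln(n/m) ≈ 1.698792.
m/(2*ln(n/m)) ≈ 68/1.698792 ≈ 40.0284.
floor = 40.
k_max = max(1, 40) = 40.

40


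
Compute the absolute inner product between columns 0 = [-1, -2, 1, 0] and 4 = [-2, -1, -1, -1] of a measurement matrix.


Inner product: -1*-2 + -2*-1 + 1*-1 + 0*-1
Products: [2, 2, -1, 0]
Sum = 3.
|dot| = 3.

3


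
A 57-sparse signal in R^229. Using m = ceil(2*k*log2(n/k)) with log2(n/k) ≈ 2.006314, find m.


log2(n/k) = log2(229/57) ≈ 2.006314.
2*k*log2(n/k) ≈ 2*57*2.006314 = 228.719796.
m = ceil(228.719796) = 229.

229


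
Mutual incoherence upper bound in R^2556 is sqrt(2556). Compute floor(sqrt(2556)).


50^2 = 2500 <= 2556 < 2601 = 51^2, so 50 <= sqrt(2556) < 51.
floor(sqrt(2556)) = 50.

50


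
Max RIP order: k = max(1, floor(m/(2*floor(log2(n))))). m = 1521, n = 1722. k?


floor(log2(1722)) = 10.
2*10 = 20.
m/(2*floor(log2(n))) = 1521/20 ≈ 76.05.
floor = 76.
k = max(1, 76) = 76.

76


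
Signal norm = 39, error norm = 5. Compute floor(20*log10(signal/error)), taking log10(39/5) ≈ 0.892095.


||x||/||e|| = 39/5.
log10(39/5) ≈ 0.892095.
20*log10(||x||/||e||) ≈ 20*0.892095 = 17.8419.
floor(17.8419) = 17.

17


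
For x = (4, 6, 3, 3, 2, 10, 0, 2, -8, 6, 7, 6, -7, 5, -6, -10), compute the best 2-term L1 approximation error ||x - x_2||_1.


Sorted |x_i| descending: [10, 10, 8, 7, 7, 6, 6, 6, 6, 5, 4, 3, 3, 2, 2, 0]
Keep top 2: [10, 10]
Tail entries: [8, 7, 7, 6, 6, 6, 6, 5, 4, 3, 3, 2, 2, 0]
L1 error = sum of tail = 65.

65


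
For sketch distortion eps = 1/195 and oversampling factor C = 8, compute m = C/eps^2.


1/eps = 195.
(1/eps)^2 = 38025.
m = 8*38025 = 304200.

304200


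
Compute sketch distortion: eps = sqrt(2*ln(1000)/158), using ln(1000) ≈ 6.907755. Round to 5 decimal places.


ln(1000) ≈ 6.907755.
2*ln(N)/m ≈ 2*6.907755/158 ≈ 0.08743994.
eps = sqrt(0.08743994) ≈ 0.2957025 ≈ 0.29570.

0.29570


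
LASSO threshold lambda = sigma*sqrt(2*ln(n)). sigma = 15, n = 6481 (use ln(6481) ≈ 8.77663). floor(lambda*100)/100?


ln(6481) ≈ 8.77663.
2*ln(n) ≈ 17.55326.
sqrt(2*ln(n)) ≈ sqrt(17.55326) ≈ 4.189661.
lambda ≈ 15*4.189661 = 62.844915.
floor(lambda*100)/100 = 62.84.

62.84


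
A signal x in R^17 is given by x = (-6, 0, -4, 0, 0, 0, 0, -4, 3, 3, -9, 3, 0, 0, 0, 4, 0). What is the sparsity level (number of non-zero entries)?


Non-zero positions: [0, 2, 7, 8, 9, 10, 11, 15].
Sparsity = 8.

8


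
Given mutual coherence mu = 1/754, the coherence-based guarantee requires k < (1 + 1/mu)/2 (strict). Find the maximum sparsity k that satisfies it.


1/mu = 754.
1 + 1/mu = 755.
(1 + 1/mu)/2 = 377.5 is not an integer, so k_max = floor(377.5) = 377.

377


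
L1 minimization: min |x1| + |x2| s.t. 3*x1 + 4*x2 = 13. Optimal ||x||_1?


Axis intercepts:
  x1 = 13/3, x2 = 0: L1 = 13/3
  x1 = 0, x2 = 13/4: L1 = 13/4
x* = (0, 13/4)
||x*||_1 = 13/4.

13/4


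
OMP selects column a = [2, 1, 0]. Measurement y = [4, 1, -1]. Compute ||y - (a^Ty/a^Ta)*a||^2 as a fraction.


a^T a = 5.
a^T y = 9.
coeff = 9/5 = 9/5.
||r||^2 = 9/5.

9/5


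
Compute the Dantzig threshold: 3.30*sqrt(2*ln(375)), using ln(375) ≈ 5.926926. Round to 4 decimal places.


ln(375) ≈ 5.926926.
2*ln(n) ≈ 11.853852.
sqrt(2*ln(n)) ≈ sqrt(11.853852) ≈ 3.442942.
threshold ≈ 3.30*3.442942 = 11.3617086 ≈ 11.3617.

11.3617


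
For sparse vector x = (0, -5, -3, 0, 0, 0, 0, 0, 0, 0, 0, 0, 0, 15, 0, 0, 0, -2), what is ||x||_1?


Non-zero entries: [(1, -5), (2, -3), (13, 15), (17, -2)]
Absolute values: [5, 3, 15, 2]
||x||_1 = sum = 25.

25


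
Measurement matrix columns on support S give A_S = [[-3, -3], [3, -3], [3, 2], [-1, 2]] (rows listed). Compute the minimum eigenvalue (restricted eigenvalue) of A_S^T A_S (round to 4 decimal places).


A_S^T A_S = [[28, 4], [4, 26]].
trace = 54.
det = 712.
disc = trace^2 - 4*det = 2916 - 4*712 = 68.
sqrt(68) ≈ 8.246211.
lam_min = (54 - sqrt(68))/2 ≈ (54 - 8.246211)/2 = 22.8768945 ≈ 22.8769.

22.8769


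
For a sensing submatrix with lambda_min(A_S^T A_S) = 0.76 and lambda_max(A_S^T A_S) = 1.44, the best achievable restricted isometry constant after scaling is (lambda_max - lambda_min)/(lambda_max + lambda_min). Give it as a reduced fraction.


lambda_max - lambda_min = 1.44 - 0.76 = 0.68.
lambda_max + lambda_min = 1.44 + 0.76 = 2.20.
delta = 0.68/2.20 = 68/220 = 17/55.

17/55


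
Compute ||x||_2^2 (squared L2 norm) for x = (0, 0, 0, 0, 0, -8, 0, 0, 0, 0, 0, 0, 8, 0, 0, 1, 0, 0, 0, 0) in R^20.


Non-zero entries: [(5, -8), (12, 8), (15, 1)]
Squares: [64, 64, 1]
||x||_2^2 = sum = 129.

129


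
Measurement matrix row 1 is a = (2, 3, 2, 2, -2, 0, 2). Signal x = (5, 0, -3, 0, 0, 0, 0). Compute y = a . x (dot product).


Non-zero terms: ['2*5', '2*-3']
Products: [10, -6]
y = sum = 4.

4


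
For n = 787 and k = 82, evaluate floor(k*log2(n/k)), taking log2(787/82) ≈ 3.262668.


log2(n/k) = log2(787/82) ≈ 3.262668.
k*log2(n/k) ≈ 82*3.262668 = 267.538776.
floor(267.538776) = 267.

267


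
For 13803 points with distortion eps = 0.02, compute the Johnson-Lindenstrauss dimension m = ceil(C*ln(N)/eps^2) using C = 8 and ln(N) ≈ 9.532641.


ln(13803) ≈ 9.532641.
eps^2 = 0.02^2 = 0.0004.
C*ln(N)/eps^2 ≈ 8*9.532641/0.0004 ≈ 190652.82.
m = ceil(190652.82) = 190653.

190653


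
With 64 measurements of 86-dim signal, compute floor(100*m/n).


100*m/n = 100*64/86 ≈ 74.4186.
floor = 74.

74


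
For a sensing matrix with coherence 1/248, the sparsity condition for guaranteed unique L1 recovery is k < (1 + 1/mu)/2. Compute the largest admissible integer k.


1/mu = 248.
1 + 1/mu = 249.
(1 + 1/mu)/2 = 124.5 is not an integer, so k_max = floor(124.5) = 124.

124


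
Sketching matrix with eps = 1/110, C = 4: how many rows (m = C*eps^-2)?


1/eps = 110.
(1/eps)^2 = 12100.
m = 4*12100 = 48400.

48400


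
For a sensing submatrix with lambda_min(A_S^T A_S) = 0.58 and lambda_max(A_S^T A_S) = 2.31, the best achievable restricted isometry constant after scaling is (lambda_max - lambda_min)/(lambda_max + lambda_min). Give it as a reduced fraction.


lambda_max - lambda_min = 2.31 - 0.58 = 1.73.
lambda_max + lambda_min = 2.31 + 0.58 = 2.89.
delta = 1.73/2.89 = 173/289.

173/289


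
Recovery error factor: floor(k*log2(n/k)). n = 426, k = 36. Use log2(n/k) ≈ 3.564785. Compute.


log2(n/k) = log2(426/36) ≈ 3.564785.
k*log2(n/k) ≈ 36*3.564785 = 128.33226.
floor(128.33226) = 128.

128


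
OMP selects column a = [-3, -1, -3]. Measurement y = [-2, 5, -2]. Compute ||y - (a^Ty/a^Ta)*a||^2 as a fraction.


a^T a = 19.
a^T y = 7.
coeff = 7/19 = 7/19.
||r||^2 = 578/19.

578/19


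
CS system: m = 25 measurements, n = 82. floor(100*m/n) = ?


100*m/n = 100*25/82 ≈ 30.4878.
floor = 30.

30


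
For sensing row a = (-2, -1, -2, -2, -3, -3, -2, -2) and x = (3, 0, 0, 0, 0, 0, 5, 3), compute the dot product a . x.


Non-zero terms: ['-2*3', '-2*5', '-2*3']
Products: [-6, -10, -6]
y = sum = -22.

-22


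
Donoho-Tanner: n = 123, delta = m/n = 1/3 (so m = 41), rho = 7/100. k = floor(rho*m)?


m = 1/3*123 = 41.
rho = 7/100.
rho*m = 7/100*41 = 2.87.
k = floor(2.87) = 2.

2


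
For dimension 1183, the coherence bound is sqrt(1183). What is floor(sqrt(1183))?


34^2 = 1156 <= 1183 < 1225 = 35^2, so 34 <= sqrt(1183) < 35.
floor(sqrt(1183)) = 34.

34


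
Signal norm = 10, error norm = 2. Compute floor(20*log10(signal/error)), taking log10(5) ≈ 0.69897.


||x||/||e|| = 10/2 = 5.
log10(5) ≈ 0.69897.
20*log10(||x||/||e||) ≈ 20*0.69897 = 13.9794.
floor(13.9794) = 13.

13
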